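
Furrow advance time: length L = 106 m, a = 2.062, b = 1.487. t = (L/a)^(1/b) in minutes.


t = (L/a)^(1/b)
t = (106/2.062)^(1/1.487)
t = 51.406402^(1/1.487)

14.1465 min


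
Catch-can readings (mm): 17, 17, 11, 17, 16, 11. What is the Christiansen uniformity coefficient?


mean = 14.833333 mm
MAD = 2.555556 mm
CU = (1 - 2.555556/14.833333)*100

82.7715 %


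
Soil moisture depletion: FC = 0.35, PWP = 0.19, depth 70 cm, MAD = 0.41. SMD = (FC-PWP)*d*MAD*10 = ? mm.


SMD = (FC - PWP) * d * MAD * 10
SMD = (0.35 - 0.19) * 70 * 0.41 * 10
SMD = 0.1600 * 70 * 0.41 * 10

45.9200 mm


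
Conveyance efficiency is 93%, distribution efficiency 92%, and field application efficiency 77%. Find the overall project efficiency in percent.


Ec = 0.93, Eb = 0.92, Ea = 0.77
E = 0.93 * 0.92 * 0.77 * 100 = 65.8812%

65.8812 %


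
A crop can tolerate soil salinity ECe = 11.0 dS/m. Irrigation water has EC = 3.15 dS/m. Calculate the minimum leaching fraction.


LR = ECiw / (5*ECe - ECiw)
LR = 3.15 / (5*11.0 - 3.15)
LR = 3.15 / 51.8500

0.0608


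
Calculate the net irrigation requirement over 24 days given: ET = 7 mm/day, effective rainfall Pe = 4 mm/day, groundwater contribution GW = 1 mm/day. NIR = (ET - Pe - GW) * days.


Daily deficit = ET - Pe - GW = 7 - 4 - 1 = 2 mm/day
NIR = 2 * 24 = 48 mm

48.0000 mm


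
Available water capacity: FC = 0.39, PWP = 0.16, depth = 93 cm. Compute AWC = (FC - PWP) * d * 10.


AWC = (FC - PWP) * d * 10
AWC = (0.39 - 0.16) * 93 * 10
AWC = 0.2300 * 93 * 10

213.9000 mm


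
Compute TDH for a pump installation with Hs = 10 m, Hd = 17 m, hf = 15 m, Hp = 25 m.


TDH = Hs + Hd + hf + Hp = 10 + 17 + 15 + 25 = 67

67 m


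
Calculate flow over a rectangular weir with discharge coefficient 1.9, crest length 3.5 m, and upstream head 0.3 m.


Q = C * L * H^(3/2) = 1.9 * 3.5 * 0.3^1.5 = 1.9 * 3.5 * 0.164317

1.0927 m^3/s


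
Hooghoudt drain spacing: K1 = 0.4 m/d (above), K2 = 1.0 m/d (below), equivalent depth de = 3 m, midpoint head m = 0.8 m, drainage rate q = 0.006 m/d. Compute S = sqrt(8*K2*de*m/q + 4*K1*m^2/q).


S^2 = 8*K2*de*m/q + 4*K1*m^2/q
S^2 = 8*1.0*3*0.8/0.006 + 4*0.4*0.8^2/0.006
S = sqrt(3370.6667)

58.0574 m


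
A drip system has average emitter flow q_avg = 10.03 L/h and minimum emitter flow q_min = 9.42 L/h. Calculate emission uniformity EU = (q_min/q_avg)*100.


EU = (q_min/q_avg)*100 = (9.42/10.03)*100 = 93.9182%

93.9182 %


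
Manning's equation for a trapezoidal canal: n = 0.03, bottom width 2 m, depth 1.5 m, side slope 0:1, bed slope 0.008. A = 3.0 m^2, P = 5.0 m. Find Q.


R = A/P = 3.0/5.0 = 0.600000
Q = (1/0.03) * 3.0 * 0.600000^(2/3) * 0.008^0.5

6.3628 m^3/s


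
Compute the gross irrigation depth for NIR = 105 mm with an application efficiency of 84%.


Ea = 84% = 0.84
GID = NIR / Ea = 105 / 0.84 = 125.0000 mm

125.0000 mm


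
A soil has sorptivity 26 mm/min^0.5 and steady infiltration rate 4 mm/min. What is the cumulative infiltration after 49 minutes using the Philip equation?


F = S*sqrt(t) + A*t
F = 26*sqrt(49) + 4*49
F = 26*7.000000 + 196

378.0000 mm


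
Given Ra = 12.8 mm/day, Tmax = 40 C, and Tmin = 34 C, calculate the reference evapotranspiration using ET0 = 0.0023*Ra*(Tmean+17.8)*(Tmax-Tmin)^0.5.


Tmean = (Tmax + Tmin)/2 = (40 + 34)/2 = 37.0
ET0 = 0.0023 * 12.8 * (37.0 + 17.8) * sqrt(40 - 34)
ET0 = 0.0023 * 12.8 * 54.8 * 2.449490

3.9518 mm/day


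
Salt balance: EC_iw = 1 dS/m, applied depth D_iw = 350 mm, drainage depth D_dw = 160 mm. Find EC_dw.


EC_dw = EC_iw * D_iw / D_dw
EC_dw = 1 * 350 / 160
EC_dw = 350 / 160

2.1875 dS/m


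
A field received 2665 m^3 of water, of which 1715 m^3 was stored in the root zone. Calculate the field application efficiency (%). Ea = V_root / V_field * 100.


Ea = V_root / V_field * 100 = 1715 / 2665 * 100 = 64.3527%

64.3527 %


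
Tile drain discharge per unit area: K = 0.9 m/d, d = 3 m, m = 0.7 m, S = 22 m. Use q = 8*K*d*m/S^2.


q = 8*K*d*m/S^2
q = 8*0.9*3*0.7/22^2
q = 15.1200 / 484

0.0312 m/d


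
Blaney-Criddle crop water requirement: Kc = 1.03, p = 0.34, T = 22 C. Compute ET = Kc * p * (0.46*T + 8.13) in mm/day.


ET = Kc * p * (0.46*T + 8.13)
ET = 1.03 * 0.34 * (0.46*22 + 8.13)
ET = 1.03 * 0.34 * 18.2500

6.3912 mm/day


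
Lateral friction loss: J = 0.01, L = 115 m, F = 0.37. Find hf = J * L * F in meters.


hf = J * L * F = 0.01 * 115 * 0.37 = 0.4255 m

0.4255 m


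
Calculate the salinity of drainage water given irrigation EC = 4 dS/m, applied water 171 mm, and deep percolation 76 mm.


EC_dw = EC_iw * D_iw / D_dw
EC_dw = 4 * 171 / 76
EC_dw = 684 / 76

9.0000 dS/m


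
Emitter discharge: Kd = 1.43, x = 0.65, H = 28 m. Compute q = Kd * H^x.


q = Kd * H^x = 1.43 * 28^0.65 = 1.43 * 8.722736

12.4735 L/h


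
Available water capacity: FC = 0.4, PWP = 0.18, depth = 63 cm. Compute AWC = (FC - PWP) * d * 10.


AWC = (FC - PWP) * d * 10
AWC = (0.4 - 0.18) * 63 * 10
AWC = 0.2200 * 63 * 10

138.6000 mm


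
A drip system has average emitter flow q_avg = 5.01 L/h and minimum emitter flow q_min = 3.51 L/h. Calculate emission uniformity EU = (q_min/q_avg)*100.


EU = (q_min/q_avg)*100 = (3.51/5.01)*100 = 70.0599%

70.0599 %


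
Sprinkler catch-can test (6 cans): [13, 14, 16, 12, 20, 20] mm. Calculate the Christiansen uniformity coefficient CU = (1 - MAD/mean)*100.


mean = 15.833333 mm
MAD = 2.833333 mm
CU = (1 - 2.833333/15.833333)*100

82.1053 %


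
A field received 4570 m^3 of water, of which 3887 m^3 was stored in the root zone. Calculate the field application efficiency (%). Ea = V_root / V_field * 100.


Ea = V_root / V_field * 100 = 3887 / 4570 * 100 = 85.0547%

85.0547 %


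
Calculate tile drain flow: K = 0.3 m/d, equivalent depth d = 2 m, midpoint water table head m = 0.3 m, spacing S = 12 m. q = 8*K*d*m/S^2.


q = 8*K*d*m/S^2
q = 8*0.3*2*0.3/12^2
q = 1.4400 / 144

0.0100 m/d


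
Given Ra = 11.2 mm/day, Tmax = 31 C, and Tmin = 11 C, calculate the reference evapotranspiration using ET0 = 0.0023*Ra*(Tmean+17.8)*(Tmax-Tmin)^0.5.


Tmean = (Tmax + Tmin)/2 = (31 + 11)/2 = 21.0
ET0 = 0.0023 * 11.2 * (21.0 + 17.8) * sqrt(31 - 11)
ET0 = 0.0023 * 11.2 * 38.8 * 4.472136

4.4698 mm/day


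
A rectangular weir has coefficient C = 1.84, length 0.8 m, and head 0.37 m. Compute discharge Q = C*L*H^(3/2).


Q = C * L * H^(3/2) = 1.84 * 0.8 * 0.37^1.5 = 1.84 * 0.8 * 0.225062

0.3313 m^3/s


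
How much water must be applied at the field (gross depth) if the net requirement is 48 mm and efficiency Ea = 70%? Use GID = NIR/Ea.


Ea = 70% = 0.7
GID = NIR / Ea = 48 / 0.7 = 68.5714 mm

68.5714 mm


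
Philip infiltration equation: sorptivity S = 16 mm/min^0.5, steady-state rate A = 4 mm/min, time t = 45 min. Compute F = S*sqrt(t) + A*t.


F = S*sqrt(t) + A*t
F = 16*sqrt(45) + 4*45
F = 16*6.708204 + 180

287.3313 mm


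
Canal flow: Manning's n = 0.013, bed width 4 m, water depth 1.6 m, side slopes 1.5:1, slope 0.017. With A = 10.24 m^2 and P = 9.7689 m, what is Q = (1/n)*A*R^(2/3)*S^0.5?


R = A/P = 10.24/9.7689 = 1.048224
Q = (1/0.013) * 10.24 * 1.048224^(2/3) * 0.017^0.5

105.9783 m^3/s


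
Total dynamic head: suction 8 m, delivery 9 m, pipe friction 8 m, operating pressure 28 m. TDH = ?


TDH = Hs + Hd + hf + Hp = 8 + 9 + 8 + 28 = 53

53 m


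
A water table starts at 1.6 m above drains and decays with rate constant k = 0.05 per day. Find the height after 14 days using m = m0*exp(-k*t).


m = m0 * exp(-k*t)
m = 1.6 * exp(-0.05 * 14)
m = 1.6 * exp(-0.7000)

0.7945 m


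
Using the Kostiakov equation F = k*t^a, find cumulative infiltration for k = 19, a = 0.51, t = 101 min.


F = k * t^a = 19 * 101^0.51
F = 19 * 10.524559

199.9666 mm


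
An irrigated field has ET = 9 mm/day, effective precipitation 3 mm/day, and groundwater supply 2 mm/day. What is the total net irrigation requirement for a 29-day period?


Daily deficit = ET - Pe - GW = 9 - 3 - 2 = 4 mm/day
NIR = 4 * 29 = 116 mm

116.0000 mm


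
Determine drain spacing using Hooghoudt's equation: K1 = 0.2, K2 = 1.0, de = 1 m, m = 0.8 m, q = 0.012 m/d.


S^2 = 8*K2*de*m/q + 4*K1*m^2/q
S^2 = 8*1.0*1*0.8/0.012 + 4*0.2*0.8^2/0.012
S = sqrt(576.0000)

24.0000 m


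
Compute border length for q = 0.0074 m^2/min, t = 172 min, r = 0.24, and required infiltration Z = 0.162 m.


L = q*t/((1+r)*Z)
L = 0.0074*172/((1+0.24)*0.162)
L = 1.2728/0.20088

6.3361 m


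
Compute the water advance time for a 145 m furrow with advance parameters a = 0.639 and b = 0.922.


t = (L/a)^(1/b)
t = (145/0.639)^(1/0.922)
t = 226.917058^(1/0.922)

359.0628 min


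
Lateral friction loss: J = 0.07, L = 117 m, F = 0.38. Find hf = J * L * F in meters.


hf = J * L * F = 0.07 * 117 * 0.38 = 3.1122 m

3.1122 m


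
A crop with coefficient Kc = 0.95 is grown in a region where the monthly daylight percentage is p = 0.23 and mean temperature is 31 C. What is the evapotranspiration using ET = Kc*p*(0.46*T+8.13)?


ET = Kc * p * (0.46*T + 8.13)
ET = 0.95 * 0.23 * (0.46*31 + 8.13)
ET = 0.95 * 0.23 * 22.3900

4.8922 mm/day


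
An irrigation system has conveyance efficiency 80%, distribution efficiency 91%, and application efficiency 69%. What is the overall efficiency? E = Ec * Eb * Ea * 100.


Ec = 0.8, Eb = 0.91, Ea = 0.69
E = 0.8 * 0.91 * 0.69 * 100 = 50.2320%

50.2320 %


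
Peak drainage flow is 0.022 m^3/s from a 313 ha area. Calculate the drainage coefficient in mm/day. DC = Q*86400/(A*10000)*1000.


DC = Q * 86400 / (A * 10000) * 1000
DC = 0.022 * 86400 / (313 * 10000) * 1000
DC = 1900800.0000 / 3130000

0.6073 mm/day


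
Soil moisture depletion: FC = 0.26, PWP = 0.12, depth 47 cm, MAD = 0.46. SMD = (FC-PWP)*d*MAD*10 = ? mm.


SMD = (FC - PWP) * d * MAD * 10
SMD = (0.26 - 0.12) * 47 * 0.46 * 10
SMD = 0.1400 * 47 * 0.46 * 10

30.2680 mm


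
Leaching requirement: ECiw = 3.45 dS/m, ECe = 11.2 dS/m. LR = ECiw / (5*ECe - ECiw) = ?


LR = ECiw / (5*ECe - ECiw)
LR = 3.45 / (5*11.2 - 3.45)
LR = 3.45 / 52.5500

0.0657


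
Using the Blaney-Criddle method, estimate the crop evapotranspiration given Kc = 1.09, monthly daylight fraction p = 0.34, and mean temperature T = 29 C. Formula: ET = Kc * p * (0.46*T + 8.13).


ET = Kc * p * (0.46*T + 8.13)
ET = 1.09 * 0.34 * (0.46*29 + 8.13)
ET = 1.09 * 0.34 * 21.4700

7.9568 mm/day


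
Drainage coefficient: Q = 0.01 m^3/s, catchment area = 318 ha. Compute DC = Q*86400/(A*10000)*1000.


DC = Q * 86400 / (A * 10000) * 1000
DC = 0.01 * 86400 / (318 * 10000) * 1000
DC = 864000.0000 / 3180000

0.2717 mm/day


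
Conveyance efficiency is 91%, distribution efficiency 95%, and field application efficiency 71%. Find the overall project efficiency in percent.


Ec = 0.91, Eb = 0.95, Ea = 0.71
E = 0.91 * 0.95 * 0.71 * 100 = 61.3795%

61.3795 %


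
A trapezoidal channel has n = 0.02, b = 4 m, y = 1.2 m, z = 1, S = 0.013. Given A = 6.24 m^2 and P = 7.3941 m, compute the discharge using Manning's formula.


R = A/P = 6.24/7.3941 = 0.843916
Q = (1/0.02) * 6.24 * 0.843916^(2/3) * 0.013^0.5

31.7682 m^3/s


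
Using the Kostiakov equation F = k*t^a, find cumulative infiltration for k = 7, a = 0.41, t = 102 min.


F = k * t^a = 7 * 102^0.41
F = 7 * 6.660795

46.6256 mm


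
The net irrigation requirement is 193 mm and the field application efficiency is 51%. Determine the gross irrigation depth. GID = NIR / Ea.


Ea = 51% = 0.51
GID = NIR / Ea = 193 / 0.51 = 378.4314 mm

378.4314 mm


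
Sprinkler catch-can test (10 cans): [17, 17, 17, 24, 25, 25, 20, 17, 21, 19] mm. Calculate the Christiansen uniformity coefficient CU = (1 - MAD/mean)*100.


mean = 20.200000 mm
MAD = 2.840000 mm
CU = (1 - 2.840000/20.200000)*100

85.9406 %


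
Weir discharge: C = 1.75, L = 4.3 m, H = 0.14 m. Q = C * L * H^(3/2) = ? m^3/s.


Q = C * L * H^(3/2) = 1.75 * 4.3 * 0.14^1.5 = 1.75 * 4.3 * 0.052383

0.3942 m^3/s


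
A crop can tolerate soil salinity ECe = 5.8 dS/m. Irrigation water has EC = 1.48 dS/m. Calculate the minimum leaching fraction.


LR = ECiw / (5*ECe - ECiw)
LR = 1.48 / (5*5.8 - 1.48)
LR = 1.48 / 27.5200

0.0538


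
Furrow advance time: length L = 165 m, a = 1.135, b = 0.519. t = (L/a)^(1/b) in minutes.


t = (L/a)^(1/b)
t = (165/1.135)^(1/0.519)
t = 145.374449^(1/0.519)

14677.2166 min


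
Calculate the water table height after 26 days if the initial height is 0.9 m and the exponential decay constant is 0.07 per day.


m = m0 * exp(-k*t)
m = 0.9 * exp(-0.07 * 26)
m = 0.9 * exp(-1.8200)

0.1458 m


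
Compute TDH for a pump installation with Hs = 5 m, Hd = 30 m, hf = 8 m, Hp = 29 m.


TDH = Hs + Hd + hf + Hp = 5 + 30 + 8 + 29 = 72

72 m


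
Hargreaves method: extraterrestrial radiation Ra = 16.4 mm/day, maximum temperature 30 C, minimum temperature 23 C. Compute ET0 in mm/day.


Tmean = (Tmax + Tmin)/2 = (30 + 23)/2 = 26.5
ET0 = 0.0023 * 16.4 * (26.5 + 17.8) * sqrt(30 - 23)
ET0 = 0.0023 * 16.4 * 44.3 * 2.645751

4.4210 mm/day


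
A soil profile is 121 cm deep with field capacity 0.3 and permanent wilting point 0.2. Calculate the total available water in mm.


AWC = (FC - PWP) * d * 10
AWC = (0.3 - 0.2) * 121 * 10
AWC = 0.1000 * 121 * 10

121.0000 mm


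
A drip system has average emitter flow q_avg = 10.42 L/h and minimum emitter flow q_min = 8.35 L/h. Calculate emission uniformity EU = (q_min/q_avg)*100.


EU = (q_min/q_avg)*100 = (8.35/10.42)*100 = 80.1344%

80.1344 %


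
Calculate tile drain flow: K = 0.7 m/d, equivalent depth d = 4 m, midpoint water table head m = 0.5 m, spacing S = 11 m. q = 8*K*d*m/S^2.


q = 8*K*d*m/S^2
q = 8*0.7*4*0.5/11^2
q = 11.2000 / 121

0.0926 m/d


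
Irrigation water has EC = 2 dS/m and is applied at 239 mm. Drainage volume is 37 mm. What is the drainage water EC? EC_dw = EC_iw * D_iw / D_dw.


EC_dw = EC_iw * D_iw / D_dw
EC_dw = 2 * 239 / 37
EC_dw = 478 / 37

12.9189 dS/m


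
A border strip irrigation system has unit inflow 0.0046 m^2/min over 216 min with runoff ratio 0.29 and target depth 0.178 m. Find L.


L = q*t/((1+r)*Z)
L = 0.0046*216/((1+0.29)*0.178)
L = 0.9936/0.22962

4.3271 m


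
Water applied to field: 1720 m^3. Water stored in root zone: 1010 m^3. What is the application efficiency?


Ea = V_root / V_field * 100 = 1010 / 1720 * 100 = 58.7209%

58.7209 %


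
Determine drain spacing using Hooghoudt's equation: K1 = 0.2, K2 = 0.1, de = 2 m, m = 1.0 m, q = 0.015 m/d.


S^2 = 8*K2*de*m/q + 4*K1*m^2/q
S^2 = 8*0.1*2*1.0/0.015 + 4*0.2*1.0^2/0.015
S = sqrt(160.0000)

12.6491 m


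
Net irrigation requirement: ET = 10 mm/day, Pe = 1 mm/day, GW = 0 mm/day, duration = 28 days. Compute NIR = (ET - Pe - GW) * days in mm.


Daily deficit = ET - Pe - GW = 10 - 1 - 0 = 9 mm/day
NIR = 9 * 28 = 252 mm

252.0000 mm


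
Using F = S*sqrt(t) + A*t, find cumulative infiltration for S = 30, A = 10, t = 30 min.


F = S*sqrt(t) + A*t
F = 30*sqrt(30) + 10*30
F = 30*5.477226 + 300

464.3168 mm


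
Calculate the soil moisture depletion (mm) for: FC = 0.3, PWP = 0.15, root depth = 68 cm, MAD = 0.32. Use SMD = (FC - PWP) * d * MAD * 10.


SMD = (FC - PWP) * d * MAD * 10
SMD = (0.3 - 0.15) * 68 * 0.32 * 10
SMD = 0.1500 * 68 * 0.32 * 10

32.6400 mm


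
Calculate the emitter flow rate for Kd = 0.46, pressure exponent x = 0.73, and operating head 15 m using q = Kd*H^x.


q = Kd * H^x = 0.46 * 15^0.73 = 0.46 * 7.220157

3.3213 L/h


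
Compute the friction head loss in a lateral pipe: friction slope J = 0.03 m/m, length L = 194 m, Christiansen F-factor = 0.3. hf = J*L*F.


hf = J * L * F = 0.03 * 194 * 0.3 = 1.7460 m

1.7460 m


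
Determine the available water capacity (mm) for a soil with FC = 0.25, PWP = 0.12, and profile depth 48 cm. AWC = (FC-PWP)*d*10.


AWC = (FC - PWP) * d * 10
AWC = (0.25 - 0.12) * 48 * 10
AWC = 0.1300 * 48 * 10

62.4000 mm


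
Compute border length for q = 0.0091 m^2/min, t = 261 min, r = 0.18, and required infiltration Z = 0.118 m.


L = q*t/((1+r)*Z)
L = 0.0091*261/((1+0.18)*0.118)
L = 2.3751/0.13924

17.0576 m


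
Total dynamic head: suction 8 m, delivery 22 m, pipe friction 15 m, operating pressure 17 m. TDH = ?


TDH = Hs + Hd + hf + Hp = 8 + 22 + 15 + 17 = 62

62 m


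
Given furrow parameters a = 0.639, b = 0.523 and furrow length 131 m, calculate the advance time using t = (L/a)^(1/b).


t = (L/a)^(1/b)
t = (131/0.639)^(1/0.523)
t = 205.007825^(1/0.523)

26315.4719 min


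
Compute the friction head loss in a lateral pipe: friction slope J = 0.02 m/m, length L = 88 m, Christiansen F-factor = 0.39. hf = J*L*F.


hf = J * L * F = 0.02 * 88 * 0.39 = 0.6864 m

0.6864 m


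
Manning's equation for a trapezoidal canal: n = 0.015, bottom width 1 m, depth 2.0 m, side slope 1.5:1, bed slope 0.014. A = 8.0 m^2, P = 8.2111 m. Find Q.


R = A/P = 8.0/8.2111 = 0.974291
Q = (1/0.015) * 8.0 * 0.974291^(2/3) * 0.014^0.5

62.0186 m^3/s


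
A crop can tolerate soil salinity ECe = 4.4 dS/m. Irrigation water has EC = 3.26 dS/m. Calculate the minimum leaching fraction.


LR = ECiw / (5*ECe - ECiw)
LR = 3.26 / (5*4.4 - 3.26)
LR = 3.26 / 18.7400

0.1740


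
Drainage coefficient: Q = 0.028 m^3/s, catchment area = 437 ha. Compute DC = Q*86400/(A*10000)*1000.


DC = Q * 86400 / (A * 10000) * 1000
DC = 0.028 * 86400 / (437 * 10000) * 1000
DC = 2419200.0000 / 4370000

0.5536 mm/day


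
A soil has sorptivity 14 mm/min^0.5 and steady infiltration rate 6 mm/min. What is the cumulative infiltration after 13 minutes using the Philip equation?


F = S*sqrt(t) + A*t
F = 14*sqrt(13) + 6*13
F = 14*3.605551 + 78

128.4777 mm


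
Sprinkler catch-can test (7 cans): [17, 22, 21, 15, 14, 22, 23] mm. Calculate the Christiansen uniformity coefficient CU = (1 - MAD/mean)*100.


mean = 19.142857 mm
MAD = 3.265306 mm
CU = (1 - 3.265306/19.142857)*100

82.9424 %


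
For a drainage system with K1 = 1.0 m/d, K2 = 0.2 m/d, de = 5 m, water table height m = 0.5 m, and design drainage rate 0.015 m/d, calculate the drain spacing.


S^2 = 8*K2*de*m/q + 4*K1*m^2/q
S^2 = 8*0.2*5*0.5/0.015 + 4*1.0*0.5^2/0.015
S = sqrt(333.3333)

18.2574 m


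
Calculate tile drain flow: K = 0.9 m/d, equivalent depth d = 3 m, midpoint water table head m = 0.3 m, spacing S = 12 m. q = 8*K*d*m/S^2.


q = 8*K*d*m/S^2
q = 8*0.9*3*0.3/12^2
q = 6.4800 / 144

0.0450 m/d


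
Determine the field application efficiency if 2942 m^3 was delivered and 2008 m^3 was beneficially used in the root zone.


Ea = V_root / V_field * 100 = 2008 / 2942 * 100 = 68.2529%

68.2529 %


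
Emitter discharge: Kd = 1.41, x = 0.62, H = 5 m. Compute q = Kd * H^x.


q = Kd * H^x = 1.41 * 5^0.62 = 1.41 * 2.712448

3.8246 L/h


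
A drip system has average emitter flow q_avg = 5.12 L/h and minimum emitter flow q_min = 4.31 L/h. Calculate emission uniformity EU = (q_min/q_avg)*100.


EU = (q_min/q_avg)*100 = (4.31/5.12)*100 = 84.1797%

84.1797 %


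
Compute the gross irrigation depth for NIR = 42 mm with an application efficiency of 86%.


Ea = 86% = 0.86
GID = NIR / Ea = 42 / 0.86 = 48.8372 mm

48.8372 mm


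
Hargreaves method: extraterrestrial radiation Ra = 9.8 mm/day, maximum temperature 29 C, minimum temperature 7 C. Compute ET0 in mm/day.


Tmean = (Tmax + Tmin)/2 = (29 + 7)/2 = 18.0
ET0 = 0.0023 * 9.8 * (18.0 + 17.8) * sqrt(29 - 7)
ET0 = 0.0023 * 9.8 * 35.8 * 4.690416

3.7848 mm/day


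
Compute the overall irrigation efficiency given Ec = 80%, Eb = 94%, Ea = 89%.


Ec = 0.8, Eb = 0.94, Ea = 0.89
E = 0.8 * 0.94 * 0.89 * 100 = 66.9280%

66.9280 %


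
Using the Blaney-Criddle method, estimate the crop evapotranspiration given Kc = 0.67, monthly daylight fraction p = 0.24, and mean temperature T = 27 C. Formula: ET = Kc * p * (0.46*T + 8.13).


ET = Kc * p * (0.46*T + 8.13)
ET = 0.67 * 0.24 * (0.46*27 + 8.13)
ET = 0.67 * 0.24 * 20.5500

3.3044 mm/day


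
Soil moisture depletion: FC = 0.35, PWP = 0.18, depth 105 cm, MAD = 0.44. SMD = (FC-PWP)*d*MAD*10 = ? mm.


SMD = (FC - PWP) * d * MAD * 10
SMD = (0.35 - 0.18) * 105 * 0.44 * 10
SMD = 0.1700 * 105 * 0.44 * 10

78.5400 mm


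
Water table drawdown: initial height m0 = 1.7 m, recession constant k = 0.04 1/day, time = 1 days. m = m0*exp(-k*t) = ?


m = m0 * exp(-k*t)
m = 1.7 * exp(-0.04 * 1)
m = 1.7 * exp(-0.0400)

1.6333 m


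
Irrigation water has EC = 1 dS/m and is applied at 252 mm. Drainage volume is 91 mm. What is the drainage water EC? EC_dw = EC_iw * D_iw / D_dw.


EC_dw = EC_iw * D_iw / D_dw
EC_dw = 1 * 252 / 91
EC_dw = 252 / 91

2.7692 dS/m


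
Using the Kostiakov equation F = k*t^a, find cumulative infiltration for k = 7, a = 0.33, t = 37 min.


F = k * t^a = 7 * 37^0.33
F = 7 * 3.292354

23.0465 mm


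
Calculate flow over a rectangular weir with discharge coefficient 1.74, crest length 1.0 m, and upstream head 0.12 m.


Q = C * L * H^(3/2) = 1.74 * 1.0 * 0.12^1.5 = 1.74 * 1.0 * 0.041569

0.0723 m^3/s


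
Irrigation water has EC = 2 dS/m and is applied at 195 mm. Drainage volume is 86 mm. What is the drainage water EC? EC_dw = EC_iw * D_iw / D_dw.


EC_dw = EC_iw * D_iw / D_dw
EC_dw = 2 * 195 / 86
EC_dw = 390 / 86

4.5349 dS/m


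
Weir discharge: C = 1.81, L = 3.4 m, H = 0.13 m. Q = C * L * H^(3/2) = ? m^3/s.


Q = C * L * H^(3/2) = 1.81 * 3.4 * 0.13^1.5 = 1.81 * 3.4 * 0.046872

0.2885 m^3/s


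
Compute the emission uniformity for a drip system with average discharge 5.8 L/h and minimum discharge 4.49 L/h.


EU = (q_min/q_avg)*100 = (4.49/5.8)*100 = 77.4138%

77.4138 %


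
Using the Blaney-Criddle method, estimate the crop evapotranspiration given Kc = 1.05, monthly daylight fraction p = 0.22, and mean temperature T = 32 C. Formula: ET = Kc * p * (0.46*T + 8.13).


ET = Kc * p * (0.46*T + 8.13)
ET = 1.05 * 0.22 * (0.46*32 + 8.13)
ET = 1.05 * 0.22 * 22.8500

5.2784 mm/day


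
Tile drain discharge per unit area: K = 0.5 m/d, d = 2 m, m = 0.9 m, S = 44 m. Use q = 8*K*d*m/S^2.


q = 8*K*d*m/S^2
q = 8*0.5*2*0.9/44^2
q = 7.2000 / 1936

0.0037 m/d


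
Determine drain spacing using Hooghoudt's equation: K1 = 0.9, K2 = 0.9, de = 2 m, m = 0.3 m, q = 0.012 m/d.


S^2 = 8*K2*de*m/q + 4*K1*m^2/q
S^2 = 8*0.9*2*0.3/0.012 + 4*0.9*0.3^2/0.012
S = sqrt(387.0000)

19.6723 m


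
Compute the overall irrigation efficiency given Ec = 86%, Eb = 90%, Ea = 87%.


Ec = 0.86, Eb = 0.9, Ea = 0.87
E = 0.86 * 0.9 * 0.87 * 100 = 67.3380%

67.3380 %


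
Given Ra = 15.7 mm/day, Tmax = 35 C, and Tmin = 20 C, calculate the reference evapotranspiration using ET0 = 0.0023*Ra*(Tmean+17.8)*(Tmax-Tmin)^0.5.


Tmean = (Tmax + Tmin)/2 = (35 + 20)/2 = 27.5
ET0 = 0.0023 * 15.7 * (27.5 + 17.8) * sqrt(35 - 20)
ET0 = 0.0023 * 15.7 * 45.3 * 3.872983

6.3354 mm/day


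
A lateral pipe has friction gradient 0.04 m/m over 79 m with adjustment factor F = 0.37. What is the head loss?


hf = J * L * F = 0.04 * 79 * 0.37 = 1.1692 m

1.1692 m


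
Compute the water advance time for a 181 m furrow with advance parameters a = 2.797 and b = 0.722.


t = (L/a)^(1/b)
t = (181/2.797)^(1/0.722)
t = 64.712192^(1/0.722)

322.3228 min


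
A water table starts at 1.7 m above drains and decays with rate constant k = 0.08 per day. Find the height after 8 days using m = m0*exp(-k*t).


m = m0 * exp(-k*t)
m = 1.7 * exp(-0.08 * 8)
m = 1.7 * exp(-0.6400)

0.8964 m


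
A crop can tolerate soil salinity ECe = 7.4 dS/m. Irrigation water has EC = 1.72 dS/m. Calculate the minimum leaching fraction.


LR = ECiw / (5*ECe - ECiw)
LR = 1.72 / (5*7.4 - 1.72)
LR = 1.72 / 35.2800

0.0488


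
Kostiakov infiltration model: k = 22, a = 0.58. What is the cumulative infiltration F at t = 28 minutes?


F = k * t^a = 22 * 28^0.58
F = 22 * 6.907989

151.9758 mm


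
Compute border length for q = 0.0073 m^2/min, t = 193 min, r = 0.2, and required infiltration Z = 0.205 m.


L = q*t/((1+r)*Z)
L = 0.0073*193/((1+0.2)*0.205)
L = 1.4089/0.246

5.7272 m


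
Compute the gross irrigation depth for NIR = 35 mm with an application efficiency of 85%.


Ea = 85% = 0.85
GID = NIR / Ea = 35 / 0.85 = 41.1765 mm

41.1765 mm


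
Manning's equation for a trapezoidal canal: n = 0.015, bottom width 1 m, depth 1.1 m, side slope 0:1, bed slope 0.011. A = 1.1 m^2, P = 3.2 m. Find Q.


R = A/P = 1.1/3.2 = 0.343750
Q = (1/0.015) * 1.1 * 0.343750^(2/3) * 0.011^0.5

3.7742 m^3/s


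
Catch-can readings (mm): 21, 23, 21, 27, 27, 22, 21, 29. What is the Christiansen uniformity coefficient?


mean = 23.875000 mm
MAD = 2.843750 mm
CU = (1 - 2.843750/23.875000)*100

88.0890 %


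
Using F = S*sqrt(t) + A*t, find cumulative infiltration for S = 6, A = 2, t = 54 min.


F = S*sqrt(t) + A*t
F = 6*sqrt(54) + 2*54
F = 6*7.348469 + 108

152.0908 mm


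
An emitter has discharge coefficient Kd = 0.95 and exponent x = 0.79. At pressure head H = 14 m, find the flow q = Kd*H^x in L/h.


q = Kd * H^x = 0.95 * 14^0.79 = 0.95 * 8.043427

7.6413 L/h


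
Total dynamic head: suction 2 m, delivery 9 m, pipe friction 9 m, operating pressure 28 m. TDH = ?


TDH = Hs + Hd + hf + Hp = 2 + 9 + 9 + 28 = 48

48 m


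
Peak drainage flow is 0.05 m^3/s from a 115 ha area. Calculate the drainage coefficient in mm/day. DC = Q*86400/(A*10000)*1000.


DC = Q * 86400 / (A * 10000) * 1000
DC = 0.05 * 86400 / (115 * 10000) * 1000
DC = 4320000.0000 / 1150000

3.7565 mm/day


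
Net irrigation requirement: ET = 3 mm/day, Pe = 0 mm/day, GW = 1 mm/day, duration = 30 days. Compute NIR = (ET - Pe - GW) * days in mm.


Daily deficit = ET - Pe - GW = 3 - 0 - 1 = 2 mm/day
NIR = 2 * 30 = 60 mm

60.0000 mm


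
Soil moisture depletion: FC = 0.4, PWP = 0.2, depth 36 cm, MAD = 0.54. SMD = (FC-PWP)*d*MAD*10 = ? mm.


SMD = (FC - PWP) * d * MAD * 10
SMD = (0.4 - 0.2) * 36 * 0.54 * 10
SMD = 0.2000 * 36 * 0.54 * 10

38.8800 mm


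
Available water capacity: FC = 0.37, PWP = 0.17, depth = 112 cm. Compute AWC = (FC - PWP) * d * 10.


AWC = (FC - PWP) * d * 10
AWC = (0.37 - 0.17) * 112 * 10
AWC = 0.2000 * 112 * 10

224.0000 mm


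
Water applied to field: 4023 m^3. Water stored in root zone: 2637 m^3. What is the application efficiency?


Ea = V_root / V_field * 100 = 2637 / 4023 * 100 = 65.5481%

65.5481 %


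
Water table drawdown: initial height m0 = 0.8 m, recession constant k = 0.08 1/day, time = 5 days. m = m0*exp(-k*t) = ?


m = m0 * exp(-k*t)
m = 0.8 * exp(-0.08 * 5)
m = 0.8 * exp(-0.4000)

0.5363 m


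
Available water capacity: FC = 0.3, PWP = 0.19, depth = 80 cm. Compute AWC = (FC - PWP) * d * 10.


AWC = (FC - PWP) * d * 10
AWC = (0.3 - 0.19) * 80 * 10
AWC = 0.1100 * 80 * 10

88.0000 mm


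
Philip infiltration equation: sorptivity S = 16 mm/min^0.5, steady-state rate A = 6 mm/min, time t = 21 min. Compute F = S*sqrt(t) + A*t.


F = S*sqrt(t) + A*t
F = 16*sqrt(21) + 6*21
F = 16*4.582576 + 126

199.3212 mm


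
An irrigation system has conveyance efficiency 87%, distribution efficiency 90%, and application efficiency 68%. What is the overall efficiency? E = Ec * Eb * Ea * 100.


Ec = 0.87, Eb = 0.9, Ea = 0.68
E = 0.87 * 0.9 * 0.68 * 100 = 53.2440%

53.2440 %


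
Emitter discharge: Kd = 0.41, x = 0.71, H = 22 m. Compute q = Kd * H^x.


q = Kd * H^x = 0.41 * 22^0.71 = 0.41 * 8.976770

3.6805 L/h


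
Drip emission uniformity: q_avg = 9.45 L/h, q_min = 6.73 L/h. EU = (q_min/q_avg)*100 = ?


EU = (q_min/q_avg)*100 = (6.73/9.45)*100 = 71.2169%

71.2169 %


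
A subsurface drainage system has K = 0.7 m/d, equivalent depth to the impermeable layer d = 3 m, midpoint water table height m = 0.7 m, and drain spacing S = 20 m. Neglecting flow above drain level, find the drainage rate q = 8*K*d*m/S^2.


q = 8*K*d*m/S^2
q = 8*0.7*3*0.7/20^2
q = 11.7600 / 400

0.0294 m/d


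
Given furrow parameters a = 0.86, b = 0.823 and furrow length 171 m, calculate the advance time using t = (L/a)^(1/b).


t = (L/a)^(1/b)
t = (171/0.86)^(1/0.823)
t = 198.837209^(1/0.823)

620.6236 min


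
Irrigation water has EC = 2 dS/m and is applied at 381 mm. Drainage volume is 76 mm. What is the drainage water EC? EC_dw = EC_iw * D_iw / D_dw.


EC_dw = EC_iw * D_iw / D_dw
EC_dw = 2 * 381 / 76
EC_dw = 762 / 76

10.0263 dS/m


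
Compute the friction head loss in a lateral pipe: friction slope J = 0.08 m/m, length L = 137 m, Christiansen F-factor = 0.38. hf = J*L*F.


hf = J * L * F = 0.08 * 137 * 0.38 = 4.1648 m

4.1648 m


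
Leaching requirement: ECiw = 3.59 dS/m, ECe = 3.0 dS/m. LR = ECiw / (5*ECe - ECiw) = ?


LR = ECiw / (5*ECe - ECiw)
LR = 3.59 / (5*3.0 - 3.59)
LR = 3.59 / 11.4100

0.3146


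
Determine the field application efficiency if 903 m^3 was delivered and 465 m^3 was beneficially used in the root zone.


Ea = V_root / V_field * 100 = 465 / 903 * 100 = 51.4950%

51.4950 %


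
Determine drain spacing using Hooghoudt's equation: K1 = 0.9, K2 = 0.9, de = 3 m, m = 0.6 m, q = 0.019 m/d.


S^2 = 8*K2*de*m/q + 4*K1*m^2/q
S^2 = 8*0.9*3*0.6/0.019 + 4*0.9*0.6^2/0.019
S = sqrt(750.3158)

27.3919 m


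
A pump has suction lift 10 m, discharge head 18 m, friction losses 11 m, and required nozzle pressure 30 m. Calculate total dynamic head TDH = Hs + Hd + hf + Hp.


TDH = Hs + Hd + hf + Hp = 10 + 18 + 11 + 30 = 69

69 m


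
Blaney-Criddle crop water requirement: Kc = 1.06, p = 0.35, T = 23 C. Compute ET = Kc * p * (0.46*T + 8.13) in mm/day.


ET = Kc * p * (0.46*T + 8.13)
ET = 1.06 * 0.35 * (0.46*23 + 8.13)
ET = 1.06 * 0.35 * 18.7100

6.9414 mm/day


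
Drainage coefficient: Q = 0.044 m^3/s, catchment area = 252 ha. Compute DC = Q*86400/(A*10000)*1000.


DC = Q * 86400 / (A * 10000) * 1000
DC = 0.044 * 86400 / (252 * 10000) * 1000
DC = 3801600.0000 / 2520000

1.5086 mm/day


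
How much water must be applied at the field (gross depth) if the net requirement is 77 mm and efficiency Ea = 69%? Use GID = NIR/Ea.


Ea = 69% = 0.69
GID = NIR / Ea = 77 / 0.69 = 111.5942 mm

111.5942 mm


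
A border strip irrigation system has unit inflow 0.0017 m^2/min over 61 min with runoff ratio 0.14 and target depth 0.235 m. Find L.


L = q*t/((1+r)*Z)
L = 0.0017*61/((1+0.14)*0.235)
L = 0.1037/0.2679

0.3871 m


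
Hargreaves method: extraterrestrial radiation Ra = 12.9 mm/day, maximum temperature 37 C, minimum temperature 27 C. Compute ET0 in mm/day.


Tmean = (Tmax + Tmin)/2 = (37 + 27)/2 = 32.0
ET0 = 0.0023 * 12.9 * (32.0 + 17.8) * sqrt(37 - 27)
ET0 = 0.0023 * 12.9 * 49.8 * 3.162278

4.6725 mm/day


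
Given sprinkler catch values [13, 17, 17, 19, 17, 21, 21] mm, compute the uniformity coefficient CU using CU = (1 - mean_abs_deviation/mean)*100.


mean = 17.857143 mm
MAD = 2.122449 mm
CU = (1 - 2.122449/17.857143)*100

88.1143 %


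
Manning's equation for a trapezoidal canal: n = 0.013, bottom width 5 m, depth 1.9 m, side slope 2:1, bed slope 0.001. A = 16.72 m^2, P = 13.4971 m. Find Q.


R = A/P = 16.72/13.4971 = 1.238785
Q = (1/0.013) * 16.72 * 1.238785^(2/3) * 0.001^0.5

46.9127 m^3/s


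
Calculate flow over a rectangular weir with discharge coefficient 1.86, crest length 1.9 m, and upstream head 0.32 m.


Q = C * L * H^(3/2) = 1.86 * 1.9 * 0.32^1.5 = 1.86 * 1.9 * 0.181019

0.6397 m^3/s


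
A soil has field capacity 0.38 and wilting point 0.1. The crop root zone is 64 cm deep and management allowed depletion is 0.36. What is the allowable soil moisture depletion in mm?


SMD = (FC - PWP) * d * MAD * 10
SMD = (0.38 - 0.1) * 64 * 0.36 * 10
SMD = 0.2800 * 64 * 0.36 * 10

64.5120 mm


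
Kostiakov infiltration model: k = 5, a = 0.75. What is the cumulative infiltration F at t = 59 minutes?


F = k * t^a = 5 * 59^0.75
F = 5 * 21.288203

106.4410 mm


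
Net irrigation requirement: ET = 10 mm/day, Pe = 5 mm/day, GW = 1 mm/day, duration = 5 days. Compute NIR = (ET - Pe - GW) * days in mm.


Daily deficit = ET - Pe - GW = 10 - 5 - 1 = 4 mm/day
NIR = 4 * 5 = 20 mm

20.0000 mm


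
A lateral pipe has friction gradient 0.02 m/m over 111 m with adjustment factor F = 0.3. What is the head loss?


hf = J * L * F = 0.02 * 111 * 0.3 = 0.6660 m

0.6660 m


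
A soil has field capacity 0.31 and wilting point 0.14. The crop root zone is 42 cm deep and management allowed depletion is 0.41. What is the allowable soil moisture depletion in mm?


SMD = (FC - PWP) * d * MAD * 10
SMD = (0.31 - 0.14) * 42 * 0.41 * 10
SMD = 0.1700 * 42 * 0.41 * 10

29.2740 mm


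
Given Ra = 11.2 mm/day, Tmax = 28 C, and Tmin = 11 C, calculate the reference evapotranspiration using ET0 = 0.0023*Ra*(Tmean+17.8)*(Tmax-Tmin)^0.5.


Tmean = (Tmax + Tmin)/2 = (28 + 11)/2 = 19.5
ET0 = 0.0023 * 11.2 * (19.5 + 17.8) * sqrt(28 - 11)
ET0 = 0.0023 * 11.2 * 37.3 * 4.123106

3.9617 mm/day


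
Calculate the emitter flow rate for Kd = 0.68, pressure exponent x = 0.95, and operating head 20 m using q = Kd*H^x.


q = Kd * H^x = 0.68 * 20^0.95 = 0.68 * 17.217833

11.7081 L/h


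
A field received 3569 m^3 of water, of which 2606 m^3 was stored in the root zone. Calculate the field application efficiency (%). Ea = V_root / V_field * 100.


Ea = V_root / V_field * 100 = 2606 / 3569 * 100 = 73.0177%

73.0177 %


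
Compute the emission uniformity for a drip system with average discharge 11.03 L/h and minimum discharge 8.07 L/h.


EU = (q_min/q_avg)*100 = (8.07/11.03)*100 = 73.1641%

73.1641 %


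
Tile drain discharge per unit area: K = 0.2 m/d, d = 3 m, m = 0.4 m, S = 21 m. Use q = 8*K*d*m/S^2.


q = 8*K*d*m/S^2
q = 8*0.2*3*0.4/21^2
q = 1.9200 / 441

0.0044 m/d


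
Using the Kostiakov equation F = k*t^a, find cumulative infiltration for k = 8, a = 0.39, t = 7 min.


F = k * t^a = 8 * 7^0.39
F = 8 * 2.135936

17.0875 mm


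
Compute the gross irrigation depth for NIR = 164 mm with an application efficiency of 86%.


Ea = 86% = 0.86
GID = NIR / Ea = 164 / 0.86 = 190.6977 mm

190.6977 mm


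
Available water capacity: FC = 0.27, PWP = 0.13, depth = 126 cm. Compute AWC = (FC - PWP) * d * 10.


AWC = (FC - PWP) * d * 10
AWC = (0.27 - 0.13) * 126 * 10
AWC = 0.1400 * 126 * 10

176.4000 mm


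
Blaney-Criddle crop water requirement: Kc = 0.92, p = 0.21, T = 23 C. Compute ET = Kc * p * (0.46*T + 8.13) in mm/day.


ET = Kc * p * (0.46*T + 8.13)
ET = 0.92 * 0.21 * (0.46*23 + 8.13)
ET = 0.92 * 0.21 * 18.7100

3.6148 mm/day


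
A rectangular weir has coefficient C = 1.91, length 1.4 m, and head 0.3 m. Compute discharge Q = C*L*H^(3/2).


Q = C * L * H^(3/2) = 1.91 * 1.4 * 0.3^1.5 = 1.91 * 1.4 * 0.164317

0.4394 m^3/s


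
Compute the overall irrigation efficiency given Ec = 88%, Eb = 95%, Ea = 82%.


Ec = 0.88, Eb = 0.95, Ea = 0.82
E = 0.88 * 0.95 * 0.82 * 100 = 68.5520%

68.5520 %


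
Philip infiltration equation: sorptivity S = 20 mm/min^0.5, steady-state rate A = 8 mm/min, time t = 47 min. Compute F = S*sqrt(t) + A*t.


F = S*sqrt(t) + A*t
F = 20*sqrt(47) + 8*47
F = 20*6.855655 + 376

513.1131 mm


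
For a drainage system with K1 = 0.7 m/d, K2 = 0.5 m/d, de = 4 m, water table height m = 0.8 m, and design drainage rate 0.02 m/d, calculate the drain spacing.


S^2 = 8*K2*de*m/q + 4*K1*m^2/q
S^2 = 8*0.5*4*0.8/0.02 + 4*0.7*0.8^2/0.02
S = sqrt(729.6000)

27.0111 m


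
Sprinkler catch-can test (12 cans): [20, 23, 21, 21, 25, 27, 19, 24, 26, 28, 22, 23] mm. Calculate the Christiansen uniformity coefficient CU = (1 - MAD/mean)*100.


mean = 23.250000 mm
MAD = 2.291667 mm
CU = (1 - 2.291667/23.250000)*100

90.1434 %


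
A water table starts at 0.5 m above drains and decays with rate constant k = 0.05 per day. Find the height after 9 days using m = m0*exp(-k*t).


m = m0 * exp(-k*t)
m = 0.5 * exp(-0.05 * 9)
m = 0.5 * exp(-0.4500)

0.3188 m


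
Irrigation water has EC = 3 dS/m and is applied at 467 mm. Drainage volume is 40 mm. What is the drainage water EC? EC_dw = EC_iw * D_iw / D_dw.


EC_dw = EC_iw * D_iw / D_dw
EC_dw = 3 * 467 / 40
EC_dw = 1401 / 40

35.0250 dS/m


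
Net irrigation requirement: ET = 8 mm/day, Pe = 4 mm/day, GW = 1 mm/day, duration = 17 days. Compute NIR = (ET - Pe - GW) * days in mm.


Daily deficit = ET - Pe - GW = 8 - 4 - 1 = 3 mm/day
NIR = 3 * 17 = 51 mm

51.0000 mm


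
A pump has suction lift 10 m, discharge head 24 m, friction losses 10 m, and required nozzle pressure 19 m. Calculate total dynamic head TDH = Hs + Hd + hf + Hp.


TDH = Hs + Hd + hf + Hp = 10 + 24 + 10 + 19 = 63

63 m


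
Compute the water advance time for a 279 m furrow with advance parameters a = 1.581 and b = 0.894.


t = (L/a)^(1/b)
t = (279/1.581)^(1/0.894)
t = 176.470588^(1/0.894)

325.8789 min


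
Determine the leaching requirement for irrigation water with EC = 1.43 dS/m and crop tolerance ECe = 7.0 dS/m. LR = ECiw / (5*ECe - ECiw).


LR = ECiw / (5*ECe - ECiw)
LR = 1.43 / (5*7.0 - 1.43)
LR = 1.43 / 33.5700

0.0426


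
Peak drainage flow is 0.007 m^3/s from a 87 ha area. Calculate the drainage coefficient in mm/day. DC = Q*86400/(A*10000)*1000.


DC = Q * 86400 / (A * 10000) * 1000
DC = 0.007 * 86400 / (87 * 10000) * 1000
DC = 604800.0000 / 870000

0.6952 mm/day


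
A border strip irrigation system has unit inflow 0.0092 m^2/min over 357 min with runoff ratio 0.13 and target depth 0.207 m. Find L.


L = q*t/((1+r)*Z)
L = 0.0092*357/((1+0.13)*0.207)
L = 3.2844/0.23391

14.0413 m


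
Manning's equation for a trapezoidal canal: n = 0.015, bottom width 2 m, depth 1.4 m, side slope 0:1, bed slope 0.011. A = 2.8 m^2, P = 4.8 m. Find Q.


R = A/P = 2.8/4.8 = 0.583333
Q = (1/0.015) * 2.8 * 0.583333^(2/3) * 0.011^0.5

13.6681 m^3/s


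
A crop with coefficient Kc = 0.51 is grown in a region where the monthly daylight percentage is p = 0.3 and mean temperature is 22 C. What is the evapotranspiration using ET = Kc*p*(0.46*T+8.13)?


ET = Kc * p * (0.46*T + 8.13)
ET = 0.51 * 0.3 * (0.46*22 + 8.13)
ET = 0.51 * 0.3 * 18.2500

2.7923 mm/day


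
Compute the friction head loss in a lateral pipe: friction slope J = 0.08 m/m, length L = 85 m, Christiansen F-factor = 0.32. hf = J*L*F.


hf = J * L * F = 0.08 * 85 * 0.32 = 2.1760 m

2.1760 m


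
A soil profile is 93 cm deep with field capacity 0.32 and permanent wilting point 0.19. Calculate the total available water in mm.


AWC = (FC - PWP) * d * 10
AWC = (0.32 - 0.19) * 93 * 10
AWC = 0.1300 * 93 * 10

120.9000 mm


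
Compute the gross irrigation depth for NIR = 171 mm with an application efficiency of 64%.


Ea = 64% = 0.64
GID = NIR / Ea = 171 / 0.64 = 267.1875 mm

267.1875 mm


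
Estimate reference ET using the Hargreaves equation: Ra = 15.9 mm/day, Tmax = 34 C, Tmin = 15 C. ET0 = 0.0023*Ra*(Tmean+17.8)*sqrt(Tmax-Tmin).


Tmean = (Tmax + Tmin)/2 = (34 + 15)/2 = 24.5
ET0 = 0.0023 * 15.9 * (24.5 + 17.8) * sqrt(34 - 15)
ET0 = 0.0023 * 15.9 * 42.3 * 4.358899

6.7428 mm/day


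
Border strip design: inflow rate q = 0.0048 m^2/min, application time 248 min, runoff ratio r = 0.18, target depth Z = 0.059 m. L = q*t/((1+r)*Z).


L = q*t/((1+r)*Z)
L = 0.0048*248/((1+0.18)*0.059)
L = 1.1904/0.06962

17.0985 m


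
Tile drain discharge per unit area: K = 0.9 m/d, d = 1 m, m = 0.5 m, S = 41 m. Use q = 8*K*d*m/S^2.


q = 8*K*d*m/S^2
q = 8*0.9*1*0.5/41^2
q = 3.6000 / 1681

0.0021 m/d


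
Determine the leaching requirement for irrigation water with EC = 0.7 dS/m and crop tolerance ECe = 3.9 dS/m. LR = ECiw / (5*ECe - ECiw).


LR = ECiw / (5*ECe - ECiw)
LR = 0.7 / (5*3.9 - 0.7)
LR = 0.7 / 18.8000

0.0372


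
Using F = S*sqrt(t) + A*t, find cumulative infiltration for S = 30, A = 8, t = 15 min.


F = S*sqrt(t) + A*t
F = 30*sqrt(15) + 8*15
F = 30*3.872983 + 120

236.1895 mm


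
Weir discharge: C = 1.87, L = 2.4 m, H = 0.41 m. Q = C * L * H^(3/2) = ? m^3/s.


Q = C * L * H^(3/2) = 1.87 * 2.4 * 0.41^1.5 = 1.87 * 2.4 * 0.262528

1.1782 m^3/s
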